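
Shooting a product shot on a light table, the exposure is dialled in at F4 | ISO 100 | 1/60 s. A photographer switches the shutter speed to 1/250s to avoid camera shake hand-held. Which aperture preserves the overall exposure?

f/2

Shutter speed: 1/60 → 1/125 → 1/250 — 2 stops shorter (darker).
Need 2 stops brighter from the aperture: f/4 → f/2.8 → f/2.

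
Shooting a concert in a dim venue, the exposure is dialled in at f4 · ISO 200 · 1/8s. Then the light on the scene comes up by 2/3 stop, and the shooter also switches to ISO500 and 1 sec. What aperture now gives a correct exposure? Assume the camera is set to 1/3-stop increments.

Scene light: 2/3 stop brighter.
ISO: 200 → 250 → 320 → 400 → 500 — 1 1/3 stops raised (brighter).
Shutter speed: 1/8 → 1/6 → 1/5 → 1/4 → 0.3 → 0.4 → 0.5 → 0.6 → 0.8 → 1 — 3 stops slower (brighter).
Net so far: 5 stops brighter. Aperture: f/4 → f/4.5 → f/5 → f/5.6 → f/6.3 → f/7.1 → f/8 → f/9 → f/10 → f/11 → f/13 → f/14 → f/16 → f/18 → f/20 → f/22.

f/22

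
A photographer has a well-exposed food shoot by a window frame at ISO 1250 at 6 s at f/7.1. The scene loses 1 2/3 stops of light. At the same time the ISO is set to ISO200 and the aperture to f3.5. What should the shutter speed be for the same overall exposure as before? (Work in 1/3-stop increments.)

Scene light: 1 2/3 stops darker.
ISO: 1250 → 1000 → 800 → 640 → 500 → 400 → 320 → 250 → 200 — 2 2/3 stops lower (darker).
Aperture: f/7.1 → f/6.3 → f/5.6 → f/5 → f/4.5 → f/4 → f/3.5 — 2 stops opened up (brighter).
Net so far: 2 1/3 stops darker. Shutter speed: 6 → 8 → 10 → 13 → 15 → 20 → 25 → 30.

30 s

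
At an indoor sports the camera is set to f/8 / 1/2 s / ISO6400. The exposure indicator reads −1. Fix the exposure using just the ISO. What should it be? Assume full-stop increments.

ISO 12800

Underexposed by 1 stop → need 1 stop brighter.
ISO: 6400 → 12800.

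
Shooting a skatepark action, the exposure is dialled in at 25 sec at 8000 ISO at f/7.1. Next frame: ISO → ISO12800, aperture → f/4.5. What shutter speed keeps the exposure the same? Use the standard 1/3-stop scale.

6 s

ISO: 8000 → 10000 → 12800 — 2/3 stop raised (brighter).
Aperture: f/7.1 → f/6.3 → f/5.6 → f/5 → f/4.5 — 1 1/3 stops larger aperture (brighter).
Net change so far: 2 stops brighter. Offset with the shutter speed: 25 → 20 → 15 → 13 → 10 → 8 → 6.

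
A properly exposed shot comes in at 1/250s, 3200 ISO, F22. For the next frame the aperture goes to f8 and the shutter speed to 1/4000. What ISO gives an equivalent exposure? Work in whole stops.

Aperture: f/22 → f/16 → f/11 → f/8 — 3 stops wider (brighter).
Shutter speed: 1/250 → 1/500 → 1/1000 → 1/2000 → 1/4000 — 4 stops shorter (darker).
Net change so far: 1 stop darker. Offset with the ISO: 3200 → 6400.

ISO 6400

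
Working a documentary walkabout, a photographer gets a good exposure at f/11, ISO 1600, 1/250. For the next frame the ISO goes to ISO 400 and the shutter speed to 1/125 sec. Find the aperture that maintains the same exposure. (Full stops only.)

ISO: 1600 → 800 → 400 — 2 stops lower (darker).
Shutter speed: 1/250 → 1/125 — 1 stop slower (brighter).
Net change so far: 1 stop darker. Offset with the aperture: f/11 → f/8.

f/8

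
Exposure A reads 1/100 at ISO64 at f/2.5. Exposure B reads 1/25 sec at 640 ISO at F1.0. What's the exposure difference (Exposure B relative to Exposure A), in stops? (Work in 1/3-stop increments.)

8 stops brighter

Aperture: f/2.5 → f/2.2 → f/2 → f/1.8 → f/1.6 → f/1.4 → f/1.2 → f/1.1 → f/1.0 — 2 2/3 stops larger aperture (brighter).
Shutter speed: 1/100 → 1/80 → 1/60 → 1/50 → 1/40 → 1/30 → 1/25 — 2 stops slower (brighter).
ISO: 64 → 80 → 100 → 125 → 160 → 200 → 250 → 320 → 400 → 500 → 640 — 3 1/3 stops higher (brighter).
Net: +2 2/3 +2 +3 1/3 = +8 stops.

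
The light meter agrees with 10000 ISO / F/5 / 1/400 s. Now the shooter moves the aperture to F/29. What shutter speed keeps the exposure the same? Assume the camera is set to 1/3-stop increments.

Aperture: f/5 → f/5.6 → f/6.3 → f/7.1 → f/8 → f/9 → f/10 → f/11 → f/13 → f/14 → f/16 → f/18 → f/20 → f/22 → f/25 → f/29 — 5 stops narrower (darker).
Need 5 stops brighter from the shutter speed: 1/400 → 1/320 → 1/250 → 1/200 → 1/160 → 1/125 → 1/100 → 1/80 → 1/60 → 1/50 → 1/40 → 1/30 → 1/25 → 1/20 → 1/15 → 1/13.

1/13s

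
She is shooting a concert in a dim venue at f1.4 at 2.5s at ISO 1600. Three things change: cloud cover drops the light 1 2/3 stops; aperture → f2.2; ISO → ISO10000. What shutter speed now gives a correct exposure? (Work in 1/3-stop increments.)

3.2 s

Scene light: 1 2/3 stops darker.
Aperture: f/1.4 → f/1.6 → f/1.8 → f/2 → f/2.2 — 1 1/3 stops smaller aperture (darker).
ISO: 1600 → 2000 → 2500 → 3200 → 4000 → 5000 → 6400 → 8000 → 10000 — 2 2/3 stops higher (brighter).
Net so far: 1/3 stop darker. Shutter speed: 2.5 → 3.2.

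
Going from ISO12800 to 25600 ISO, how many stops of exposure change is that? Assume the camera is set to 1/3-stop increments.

1 stop

12800 → 16000 → 20000 → 25600 — count the steps: 3 third-stops = 1 stop.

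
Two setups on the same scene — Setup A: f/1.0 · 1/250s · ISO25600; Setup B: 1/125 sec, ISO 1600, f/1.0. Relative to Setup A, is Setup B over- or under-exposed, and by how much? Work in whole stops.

3 stops darker

Aperture: unchanged.
Shutter speed: 1/250 → 1/125 — 1 stop longer (brighter).
ISO: 25600 → 12800 → 6400 → 3200 → 1600 — 4 stops lower (darker).
Net: +1 −4 = −3 stops.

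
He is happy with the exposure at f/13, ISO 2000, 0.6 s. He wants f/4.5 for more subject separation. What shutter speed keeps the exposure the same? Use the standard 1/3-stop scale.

1/13s

Aperture: f/13 → f/11 → f/10 → f/9 → f/8 → f/7.1 → f/6.3 → f/5.6 → f/5 → f/4.5 — 3 stops larger aperture (brighter).
Need 3 stops darker from the shutter speed: 0.6 → 0.5 → 0.4 → 0.3 → 1/4 → 1/5 → 1/6 → 1/8 → 1/10 → 1/13.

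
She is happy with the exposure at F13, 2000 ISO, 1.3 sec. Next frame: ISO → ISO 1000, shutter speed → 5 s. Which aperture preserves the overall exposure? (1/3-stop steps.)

f/18

ISO: 2000 → 1600 → 1250 → 1000 — 1 stop dropped (darker).
Shutter speed: 1.3 → 1.6 → 2 → 2.5 → 3.2 → 4 → 5 — 2 stops longer (brighter).
Net change so far: 1 stop brighter. Offset with the aperture: f/13 → f/14 → f/16 → f/18.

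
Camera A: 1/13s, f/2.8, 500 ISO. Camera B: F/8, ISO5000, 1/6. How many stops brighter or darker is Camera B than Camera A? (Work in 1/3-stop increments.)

1 1/3 stops brighter

Aperture: f/2.8 → f/3.2 → f/3.5 → f/4 → f/4.5 → f/5 → f/5.6 → f/6.3 → f/7.1 → f/8 — 3 stops smaller aperture (darker).
Shutter speed: 1/13 → 1/10 → 1/8 → 1/6 — 1 stop slower (brighter).
ISO: 500 → 640 → 800 → 1000 → 1250 → 1600 → 2000 → 2500 → 3200 → 4000 → 5000 — 3 1/3 stops higher (brighter).
Net: −3 +1 +3 1/3 = +1 1/3 stops.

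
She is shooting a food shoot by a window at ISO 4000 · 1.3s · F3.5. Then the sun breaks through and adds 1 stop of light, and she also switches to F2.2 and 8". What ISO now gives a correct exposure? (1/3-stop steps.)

Scene light: 1 stop brighter.
Aperture: f/3.5 → f/3.2 → f/2.8 → f/2.5 → f/2.2 — 1 1/3 stops larger aperture (brighter).
Shutter speed: 1.3 → 1.6 → 2 → 2.5 → 3.2 → 4 → 5 → 6 → 8 — 2 2/3 stops slower (brighter).
Net so far: 5 stops brighter. ISO: 4000 → 3200 → 2500 → 2000 → 1600 → 1250 → 1000 → 800 → 640 → 500 → 400 → 320 → 250 → 200 → 160 → 125.

ISO 125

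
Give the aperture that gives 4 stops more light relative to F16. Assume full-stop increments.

Aperture: f/16 → f/11 → f/8 → f/5.6 → f/4 — 4 stops wider (brighter).

f/4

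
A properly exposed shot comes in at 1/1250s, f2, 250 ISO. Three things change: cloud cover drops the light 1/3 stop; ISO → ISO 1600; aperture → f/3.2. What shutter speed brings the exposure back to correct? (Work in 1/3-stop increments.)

Scene light: 1/3 stop darker.
ISO: 250 → 320 → 400 → 500 → 640 → 800 → 1000 → 1250 → 1600 — 2 2/3 stops higher (brighter).
Aperture: f/2 → f/2.2 → f/2.5 → f/2.8 → f/3.2 — 1 1/3 stops stopped down (darker).
Net so far: 1 stop brighter. Shutter speed: 1/1250 → 1/1600 → 1/2000 → 1/2500.

1/2500s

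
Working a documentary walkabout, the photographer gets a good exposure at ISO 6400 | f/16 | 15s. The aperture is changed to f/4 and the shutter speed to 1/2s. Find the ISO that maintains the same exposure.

ISO 12800

Aperture: f/16 → f/11 → f/8 → f/5.6 → f/4 — 4 stops wider (brighter).
Shutter speed: 15 → 8 → 4 → 2 → 1 → 1/2 — 5 stops shorter (darker).
Net change so far: 1 stop darker. Offset with the ISO: 6400 → 12800.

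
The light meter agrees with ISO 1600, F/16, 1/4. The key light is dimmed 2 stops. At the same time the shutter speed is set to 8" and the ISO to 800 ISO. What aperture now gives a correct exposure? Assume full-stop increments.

Scene light: 2 stops darker.
Shutter speed: 1/4 → 1/2 → 1 → 2 → 4 → 8 — 5 stops slower (brighter).
ISO: 1600 → 800 — 1 stop dropped (darker).
Net so far: 2 stops brighter. Aperture: f/16 → f/22 → f/32.

f/32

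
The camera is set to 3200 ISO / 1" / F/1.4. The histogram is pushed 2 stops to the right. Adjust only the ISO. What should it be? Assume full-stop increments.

Overexposed by 2 stops → need 2 stops darker.
ISO: 3200 → 1600 → 800.

ISO 800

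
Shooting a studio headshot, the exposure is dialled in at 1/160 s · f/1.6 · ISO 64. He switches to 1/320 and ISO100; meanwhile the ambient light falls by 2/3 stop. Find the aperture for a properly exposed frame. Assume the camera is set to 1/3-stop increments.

f/1.1

Scene light: 2/3 stop darker.
Shutter speed: 1/160 → 1/200 → 1/250 → 1/320 — 1 stop shorter (darker).
ISO: 64 → 80 → 100 — 2/3 stop higher (brighter).
Net so far: 1 stop darker. Aperture: f/1.6 → f/1.4 → f/1.2 → f/1.1.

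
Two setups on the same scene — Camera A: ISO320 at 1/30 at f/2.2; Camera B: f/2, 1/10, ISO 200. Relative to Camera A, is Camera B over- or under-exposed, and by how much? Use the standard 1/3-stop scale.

1 1/3 stops brighter

Aperture: f/2.2 → f/2 — 1/3 stop opened up (brighter).
Shutter speed: 1/30 → 1/25 → 1/20 → 1/15 → 1/13 → 1/10 — 1 2/3 stops longer (brighter).
ISO: 320 → 250 → 200 — 2/3 stop dropped (darker).
Net: +1/3 +1 2/3 −2/3 = +1 1/3 stops.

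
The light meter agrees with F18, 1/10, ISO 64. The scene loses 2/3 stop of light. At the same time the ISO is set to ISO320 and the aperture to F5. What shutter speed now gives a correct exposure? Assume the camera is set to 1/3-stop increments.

Scene light: 2/3 stop darker.
ISO: 64 → 80 → 100 → 125 → 160 → 200 → 250 → 320 — 2 1/3 stops raised (brighter).
Aperture: f/18 → f/16 → f/14 → f/13 → f/11 → f/10 → f/9 → f/8 → f/7.1 → f/6.3 → f/5.6 → f/5 — 3 2/3 stops opened up (brighter).
Net so far: 5 1/3 stops brighter. Shutter speed: 1/10 → 1/13 → 1/15 → 1/20 → 1/25 → 1/30 → 1/40 → 1/50 → 1/60 → 1/80 → 1/100 → 1/125 → 1/160 → 1/200 → 1/250 → 1/320 → 1/400.

1/400s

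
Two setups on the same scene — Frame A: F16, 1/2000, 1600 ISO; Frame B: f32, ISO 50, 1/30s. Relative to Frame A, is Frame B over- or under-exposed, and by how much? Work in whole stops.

1 stop darker

Aperture: f/16 → f/22 → f/32 — 2 stops stopped down (darker).
Shutter speed: 1/2000 → 1/1000 → 1/500 → 1/250 → 1/125 → 1/60 → 1/30 — 6 stops slower (brighter).
ISO: 1600 → 800 → 400 → 200 → 100 → 50 — 5 stops dropped (darker).
Net: −2 +6 −5 = −1 stop.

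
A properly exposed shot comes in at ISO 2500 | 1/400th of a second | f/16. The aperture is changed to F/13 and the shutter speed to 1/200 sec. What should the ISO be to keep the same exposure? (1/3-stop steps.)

ISO 800

Aperture: f/16 → f/14 → f/13 — 2/3 stop wider (brighter).
Shutter speed: 1/400 → 1/320 → 1/250 → 1/200 — 1 stop longer (brighter).
Net change so far: 1 2/3 stops brighter. Offset with the ISO: 2500 → 2000 → 1600 → 1250 → 1000 → 800.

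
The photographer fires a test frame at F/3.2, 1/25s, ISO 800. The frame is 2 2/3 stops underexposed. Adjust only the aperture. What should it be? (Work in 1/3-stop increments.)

Underexposed by 2 2/3 stops → need 2 2/3 stops brighter.
Aperture: f/3.2 → f/2.8 → f/2.5 → f/2.2 → f/2 → f/1.8 → f/1.6 → f/1.4 → f/1.2.

f/1.2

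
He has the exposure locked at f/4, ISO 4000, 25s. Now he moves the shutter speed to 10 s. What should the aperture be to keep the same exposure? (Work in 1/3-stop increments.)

f/2.5

Shutter speed: 25 → 20 → 15 → 13 → 10 — 1 1/3 stops shorter (darker).
Need 1 1/3 stops brighter from the aperture: f/4 → f/3.5 → f/3.2 → f/2.8 → f/2.5.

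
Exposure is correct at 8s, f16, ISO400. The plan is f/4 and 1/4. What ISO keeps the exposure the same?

Aperture: f/16 → f/11 → f/8 → f/5.6 → f/4 — 4 stops opened up (brighter).
Shutter speed: 8 → 4 → 2 → 1 → 1/2 → 1/4 — 5 stops shorter (darker).
Net change so far: 1 stop darker. Offset with the ISO: 400 → 800.

ISO 800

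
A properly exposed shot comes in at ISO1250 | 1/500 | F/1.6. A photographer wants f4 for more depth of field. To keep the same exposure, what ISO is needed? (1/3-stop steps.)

Aperture: f/1.6 → f/1.8 → f/2 → f/2.2 → f/2.5 → f/2.8 → f/3.2 → f/3.5 → f/4 — 2 2/3 stops narrower (darker).
Need 2 2/3 stops brighter from the ISO: 1250 → 1600 → 2000 → 2500 → 3200 → 4000 → 5000 → 6400 → 8000.

ISO 8000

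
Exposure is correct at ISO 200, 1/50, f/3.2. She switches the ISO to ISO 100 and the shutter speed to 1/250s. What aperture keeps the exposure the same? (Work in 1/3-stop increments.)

f/1.0

ISO: 200 → 160 → 125 → 100 — 1 stop dropped (darker).
Shutter speed: 1/50 → 1/60 → 1/80 → 1/100 → 1/125 → 1/160 → 1/200 → 1/250 — 2 1/3 stops shorter (darker).
Net change so far: 3 1/3 stops darker. Offset with the aperture: f/3.2 → f/2.8 → f/2.5 → f/2.2 → f/2 → f/1.8 → f/1.6 → f/1.4 → f/1.2 → f/1.1 → f/1.0.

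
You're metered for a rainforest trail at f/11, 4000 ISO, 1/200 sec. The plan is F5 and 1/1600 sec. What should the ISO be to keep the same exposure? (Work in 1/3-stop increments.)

Aperture: f/11 → f/10 → f/9 → f/8 → f/7.1 → f/6.3 → f/5.6 → f/5 — 2 1/3 stops wider (brighter).
Shutter speed: 1/200 → 1/250 → 1/320 → 1/400 → 1/500 → 1/640 → 1/800 → 1/1000 → 1/1250 → 1/1600 — 3 stops shorter (darker).
Net change so far: 2/3 stop darker. Offset with the ISO: 4000 → 5000 → 6400.

ISO 6400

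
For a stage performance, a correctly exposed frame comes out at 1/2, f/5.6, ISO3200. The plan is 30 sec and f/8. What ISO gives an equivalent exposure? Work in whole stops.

Shutter speed: 1/2 → 1 → 2 → 4 → 8 → 15 → 30 — 6 stops longer (brighter).
Aperture: f/5.6 → f/8 — 1 stop stopped down (darker).
Net change so far: 5 stops brighter. Offset with the ISO: 3200 → 1600 → 800 → 400 → 200 → 100.

ISO 100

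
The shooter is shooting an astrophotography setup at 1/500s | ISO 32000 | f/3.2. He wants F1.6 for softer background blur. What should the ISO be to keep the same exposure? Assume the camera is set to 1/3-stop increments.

Aperture: f/3.2 → f/2.8 → f/2.5 → f/2.2 → f/2 → f/1.8 → f/1.6 — 2 stops wider (brighter).
Need 2 stops darker from the ISO: 32000 → 25600 → 20000 → 16000 → 12800 → 10000 → 8000.

ISO 8000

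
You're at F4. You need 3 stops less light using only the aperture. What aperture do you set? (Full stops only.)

Aperture: f/4 → f/5.6 → f/8 → f/11 — 3 stops smaller aperture (darker).

f/11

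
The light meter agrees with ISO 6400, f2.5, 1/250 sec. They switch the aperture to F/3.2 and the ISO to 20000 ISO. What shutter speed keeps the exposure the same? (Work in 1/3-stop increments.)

1/500s

Aperture: f/2.5 → f/2.8 → f/3.2 — 2/3 stop smaller aperture (darker).
ISO: 6400 → 8000 → 10000 → 12800 → 16000 → 20000 — 1 2/3 stops raised (brighter).
Net change so far: 1 stop brighter. Offset with the shutter speed: 1/250 → 1/320 → 1/400 → 1/500.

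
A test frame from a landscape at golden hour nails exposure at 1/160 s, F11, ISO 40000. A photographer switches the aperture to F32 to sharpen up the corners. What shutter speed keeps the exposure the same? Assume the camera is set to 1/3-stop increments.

1/20s

Aperture: f/11 → f/13 → f/14 → f/16 → f/18 → f/20 → f/22 → f/25 → f/29 → f/32 — 3 stops narrower (darker).
Need 3 stops brighter from the shutter speed: 1/160 → 1/125 → 1/100 → 1/80 → 1/60 → 1/50 → 1/40 → 1/30 → 1/25 → 1/20.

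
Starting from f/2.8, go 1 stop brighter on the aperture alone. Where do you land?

Aperture: f/2.8 → f/2 — 1 stop larger aperture (brighter).

f/2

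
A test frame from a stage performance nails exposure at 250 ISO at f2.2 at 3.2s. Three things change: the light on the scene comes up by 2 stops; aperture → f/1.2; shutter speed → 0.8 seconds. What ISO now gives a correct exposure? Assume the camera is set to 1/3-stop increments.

ISO 80

Scene light: 2 stops brighter.
Aperture: f/2.2 → f/2 → f/1.8 → f/1.6 → f/1.4 → f/1.2 — 1 2/3 stops opened up (brighter).
Shutter speed: 3.2 → 2.5 → 2 → 1.6 → 1.3 → 1 → 0.8 — 2 stops faster (darker).
Net so far: 1 2/3 stops brighter. ISO: 250 → 200 → 160 → 125 → 100 → 80.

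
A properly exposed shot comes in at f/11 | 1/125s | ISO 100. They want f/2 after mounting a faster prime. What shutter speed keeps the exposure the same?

1/4000s

Aperture: f/11 → f/8 → f/5.6 → f/4 → f/2.8 → f/2 — 5 stops larger aperture (brighter).
Need 5 stops darker from the shutter speed: 1/125 → 1/250 → 1/500 → 1/1000 → 1/2000 → 1/4000.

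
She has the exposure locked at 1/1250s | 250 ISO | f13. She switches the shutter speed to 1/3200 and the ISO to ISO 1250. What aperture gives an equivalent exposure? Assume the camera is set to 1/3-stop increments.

Shutter speed: 1/1250 → 1/1600 → 1/2000 → 1/2500 → 1/3200 — 1 1/3 stops shorter (darker).
ISO: 250 → 320 → 400 → 500 → 640 → 800 → 1000 → 1250 — 2 1/3 stops higher (brighter).
Net change so far: 1 stop brighter. Offset with the aperture: f/13 → f/14 → f/16 → f/18.

f/18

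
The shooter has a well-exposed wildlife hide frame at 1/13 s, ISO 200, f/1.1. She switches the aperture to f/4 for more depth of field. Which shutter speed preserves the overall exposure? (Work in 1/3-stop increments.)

1 s

Aperture: f/1.1 → f/1.2 → f/1.4 → f/1.6 → f/1.8 → f/2 → f/2.2 → f/2.5 → f/2.8 → f/3.2 → f/3.5 → f/4 — 3 2/3 stops stopped down (darker).
Need 3 2/3 stops brighter from the shutter speed: 1/13 → 1/10 → 1/8 → 1/6 → 1/5 → 1/4 → 0.3 → 0.4 → 0.5 → 0.6 → 0.8 → 1.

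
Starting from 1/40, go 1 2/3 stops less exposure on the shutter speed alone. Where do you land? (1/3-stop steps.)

Shutter speed: 1/40 → 1/50 → 1/60 → 1/80 → 1/100 → 1/125 — 1 2/3 stops faster (darker).

1/125s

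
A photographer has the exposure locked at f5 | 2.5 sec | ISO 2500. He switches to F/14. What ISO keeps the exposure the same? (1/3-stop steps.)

ISO 20000

Aperture: f/5 → f/5.6 → f/6.3 → f/7.1 → f/8 → f/9 → f/10 → f/11 → f/13 → f/14 — 3 stops narrower (darker).
Need 3 stops brighter from the ISO: 2500 → 3200 → 4000 → 5000 → 6400 → 8000 → 10000 → 12800 → 16000 → 20000.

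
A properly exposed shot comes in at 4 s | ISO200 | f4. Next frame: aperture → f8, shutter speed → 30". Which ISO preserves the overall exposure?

Aperture: f/4 → f/5.6 → f/8 — 2 stops narrower (darker).
Shutter speed: 4 → 8 → 15 → 30 — 3 stops longer (brighter).
Net change so far: 1 stop brighter. Offset with the ISO: 200 → 100.

ISO 100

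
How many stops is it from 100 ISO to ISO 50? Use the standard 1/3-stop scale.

100 → 80 → 64 → 50 — count the steps: 3 third-stops = 1 stop.

1 stop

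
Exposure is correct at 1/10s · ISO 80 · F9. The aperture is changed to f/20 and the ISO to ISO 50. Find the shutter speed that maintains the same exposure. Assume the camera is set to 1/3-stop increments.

0.8 s

Aperture: f/9 → f/10 → f/11 → f/13 → f/14 → f/16 → f/18 → f/20 — 2 1/3 stops narrower (darker).
ISO: 80 → 64 → 50 — 2/3 stop lower (darker).
Net change so far: 3 stops darker. Offset with the shutter speed: 1/10 → 1/8 → 1/6 → 1/5 → 1/4 → 0.3 → 0.4 → 0.5 → 0.6 → 0.8.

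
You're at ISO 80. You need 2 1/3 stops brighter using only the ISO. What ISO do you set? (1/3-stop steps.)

ISO: 80 → 100 → 125 → 160 → 200 → 250 → 320 → 400 — 2 1/3 stops higher (brighter).

ISO 400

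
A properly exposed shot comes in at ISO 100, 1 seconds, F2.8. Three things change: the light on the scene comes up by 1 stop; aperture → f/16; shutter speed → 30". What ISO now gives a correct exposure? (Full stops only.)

Scene light: 1 stop brighter.
Aperture: f/2.8 → f/4 → f/5.6 → f/8 → f/11 → f/16 — 5 stops smaller aperture (darker).
Shutter speed: 1 → 2 → 4 → 8 → 15 → 30 — 5 stops slower (brighter).
Net so far: 1 stop brighter. ISO: 100 → 50.

ISO 50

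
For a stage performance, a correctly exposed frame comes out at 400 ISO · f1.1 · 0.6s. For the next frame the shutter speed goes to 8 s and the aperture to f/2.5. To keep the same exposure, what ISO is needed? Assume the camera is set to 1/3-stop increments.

ISO 160

Shutter speed: 0.6 → 0.8 → 1 → 1.3 → 1.6 → 2 → 2.5 → 3.2 → 4 → 5 → 6 → 8 — 3 2/3 stops longer (brighter).
Aperture: f/1.1 → f/1.2 → f/1.4 → f/1.6 → f/1.8 → f/2 → f/2.2 → f/2.5 — 2 1/3 stops narrower (darker).
Net change so far: 1 1/3 stops brighter. Offset with the ISO: 400 → 320 → 250 → 200 → 160.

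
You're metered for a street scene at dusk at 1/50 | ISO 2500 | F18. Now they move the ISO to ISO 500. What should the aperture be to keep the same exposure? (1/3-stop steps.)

f/8

ISO: 2500 → 2000 → 1600 → 1250 → 1000 → 800 → 640 → 500 — 2 1/3 stops lower (darker).
Need 2 1/3 stops brighter from the aperture: f/18 → f/16 → f/14 → f/13 → f/11 → f/10 → f/9 → f/8.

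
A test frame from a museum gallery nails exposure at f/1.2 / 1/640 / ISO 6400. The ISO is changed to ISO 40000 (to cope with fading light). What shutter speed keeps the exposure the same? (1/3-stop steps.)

1/4000s

ISO: 6400 → 8000 → 10000 → 12800 → 16000 → 20000 → 25600 → 32000 → 40000 — 2 2/3 stops raised (brighter).
Need 2 2/3 stops darker from the shutter speed: 1/640 → 1/800 → 1/1000 → 1/1250 → 1/1600 → 1/2000 → 1/2500 → 1/3200 → 1/4000.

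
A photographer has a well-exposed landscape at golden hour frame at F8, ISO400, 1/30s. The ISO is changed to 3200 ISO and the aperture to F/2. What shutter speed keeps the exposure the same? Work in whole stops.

ISO: 400 → 800 → 1600 → 3200 — 3 stops higher (brighter).
Aperture: f/8 → f/5.6 → f/4 → f/2.8 → f/2 — 4 stops opened up (brighter).
Net change so far: 7 stops brighter. Offset with the shutter speed: 1/30 → 1/60 → 1/125 → 1/250 → 1/500 → 1/1000 → 1/2000 → 1/4000.

1/4000s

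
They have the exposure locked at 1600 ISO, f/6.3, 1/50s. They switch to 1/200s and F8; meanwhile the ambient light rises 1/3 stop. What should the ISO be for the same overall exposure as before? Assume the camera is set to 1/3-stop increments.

ISO 8000

Scene light: 1/3 stop brighter.
Shutter speed: 1/50 → 1/60 → 1/80 → 1/100 → 1/125 → 1/160 → 1/200 — 2 stops shorter (darker).
Aperture: f/6.3 → f/7.1 → f/8 — 2/3 stop narrower (darker).
Net so far: 2 1/3 stops darker. ISO: 1600 → 2000 → 2500 → 3200 → 4000 → 5000 → 6400 → 8000.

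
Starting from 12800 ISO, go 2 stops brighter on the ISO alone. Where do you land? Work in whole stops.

ISO: 12800 → 25600 → 51200 — 2 stops higher (brighter).

ISO 51200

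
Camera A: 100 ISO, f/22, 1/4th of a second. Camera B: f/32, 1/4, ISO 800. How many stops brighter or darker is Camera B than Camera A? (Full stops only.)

Aperture: f/22 → f/32 — 1 stop stopped down (darker).
Shutter speed: unchanged.
ISO: 100 → 200 → 400 → 800 — 3 stops raised (brighter).
Net: −1 +3 = +2 stops.

2 stops brighter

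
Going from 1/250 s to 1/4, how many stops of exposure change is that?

1/250 → 1/125 → 1/60 → 1/30 → 1/15 → 1/8 → 1/4 — count the steps: 6 stops.

6 stops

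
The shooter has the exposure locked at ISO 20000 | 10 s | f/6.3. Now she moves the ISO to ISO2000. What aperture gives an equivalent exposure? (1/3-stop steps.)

ISO: 20000 → 16000 → 12800 → 10000 → 8000 → 6400 → 5000 → 4000 → 3200 → 2500 → 2000 — 3 1/3 stops lower (darker).
Need 3 1/3 stops brighter from the aperture: f/6.3 → f/5.6 → f/5 → f/4.5 → f/4 → f/3.5 → f/3.2 → f/2.8 → f/2.5 → f/2.2 → f/2.

f/2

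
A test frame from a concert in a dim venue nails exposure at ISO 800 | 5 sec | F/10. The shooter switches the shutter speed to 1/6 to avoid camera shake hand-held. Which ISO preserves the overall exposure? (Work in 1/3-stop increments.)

ISO 25600

Shutter speed: 5 → 4 → 3.2 → 2.5 → 2 → 1.6 → 1.3 → 1 → 0.8 → 0.6 → 0.5 → 0.4 → 0.3 → 1/4 → 1/5 → 1/6 — 5 stops shorter (darker).
Need 5 stops brighter from the ISO: 800 → 1000 → 1250 → 1600 → 2000 → 2500 → 3200 → 4000 → 5000 → 6400 → 8000 → 10000 → 12800 → 16000 → 20000 → 25600.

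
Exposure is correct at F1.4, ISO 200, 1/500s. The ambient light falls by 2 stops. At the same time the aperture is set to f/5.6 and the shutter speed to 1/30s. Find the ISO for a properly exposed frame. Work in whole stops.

Scene light: 2 stops darker.
Aperture: f/1.4 → f/2 → f/2.8 → f/4 → f/5.6 — 4 stops stopped down (darker).
Shutter speed: 1/500 → 1/250 → 1/125 → 1/60 → 1/30 — 4 stops longer (brighter).
Net so far: 2 stops darker. ISO: 200 → 400 → 800.

ISO 800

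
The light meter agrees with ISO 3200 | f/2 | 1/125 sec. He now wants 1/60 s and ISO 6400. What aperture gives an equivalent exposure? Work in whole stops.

f/4

Shutter speed: 1/125 → 1/60 — 1 stop longer (brighter).
ISO: 3200 → 6400 — 1 stop raised (brighter).
Net change so far: 2 stops brighter. Offset with the aperture: f/2 → f/2.8 → f/4.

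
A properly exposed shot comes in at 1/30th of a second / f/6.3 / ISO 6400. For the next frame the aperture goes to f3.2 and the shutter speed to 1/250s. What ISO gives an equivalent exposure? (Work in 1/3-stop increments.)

ISO 12800

Aperture: f/6.3 → f/5.6 → f/5 → f/4.5 → f/4 → f/3.5 → f/3.2 — 2 stops wider (brighter).
Shutter speed: 1/30 → 1/40 → 1/50 → 1/60 → 1/80 → 1/100 → 1/125 → 1/160 → 1/200 → 1/250 — 3 stops shorter (darker).
Net change so far: 1 stop darker. Offset with the ISO: 6400 → 8000 → 10000 → 12800.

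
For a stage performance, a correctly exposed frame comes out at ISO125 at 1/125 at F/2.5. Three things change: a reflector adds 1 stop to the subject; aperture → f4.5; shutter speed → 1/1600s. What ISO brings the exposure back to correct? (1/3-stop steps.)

ISO 2500

Scene light: 1 stop brighter.
Aperture: f/2.5 → f/2.8 → f/3.2 → f/3.5 → f/4 → f/4.5 — 1 2/3 stops smaller aperture (darker).
Shutter speed: 1/125 → 1/160 → 1/200 → 1/250 → 1/320 → 1/400 → 1/500 → 1/640 → 1/800 → 1/1000 → 1/1250 → 1/1600 — 3 2/3 stops shorter (darker).
Net so far: 4 1/3 stops darker. ISO: 125 → 160 → 200 → 250 → 320 → 400 → 500 → 640 → 800 → 1000 → 1250 → 1600 → 2000 → 2500.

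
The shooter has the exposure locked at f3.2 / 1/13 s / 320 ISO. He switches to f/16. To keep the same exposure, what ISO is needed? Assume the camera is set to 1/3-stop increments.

ISO 8000

Aperture: f/3.2 → f/3.5 → f/4 → f/4.5 → f/5 → f/5.6 → f/6.3 → f/7.1 → f/8 → f/9 → f/10 → f/11 → f/13 → f/14 → f/16 — 4 2/3 stops smaller aperture (darker).
Need 4 2/3 stops brighter from the ISO: 320 → 400 → 500 → 640 → 800 → 1000 → 1250 → 1600 → 2000 → 2500 → 3200 → 4000 → 5000 → 6400 → 8000.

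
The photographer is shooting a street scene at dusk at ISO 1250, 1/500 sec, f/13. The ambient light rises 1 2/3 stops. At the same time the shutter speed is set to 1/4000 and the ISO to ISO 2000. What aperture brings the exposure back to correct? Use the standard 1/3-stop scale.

Scene light: 1 2/3 stops brighter.
Shutter speed: 1/500 → 1/640 → 1/800 → 1/1000 → 1/1250 → 1/1600 → 1/2000 → 1/2500 → 1/3200 → 1/4000 — 3 stops faster (darker).
ISO: 1250 → 1600 → 2000 — 2/3 stop raised (brighter).
Net so far: 2/3 stop darker. Aperture: f/13 → f/11 → f/10.

f/10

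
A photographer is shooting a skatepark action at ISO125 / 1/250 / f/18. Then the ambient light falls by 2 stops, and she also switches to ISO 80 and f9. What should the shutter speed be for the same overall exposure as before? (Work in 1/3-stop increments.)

1/160s

Scene light: 2 stops darker.
ISO: 125 → 100 → 80 — 2/3 stop dropped (darker).
Aperture: f/18 → f/16 → f/14 → f/13 → f/11 → f/10 → f/9 — 2 stops wider (brighter).
Net so far: 2/3 stop darker. Shutter speed: 1/250 → 1/200 → 1/160.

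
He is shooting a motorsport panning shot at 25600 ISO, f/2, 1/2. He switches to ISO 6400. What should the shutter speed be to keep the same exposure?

2 s

ISO: 25600 → 12800 → 6400 — 2 stops lower (darker).
Need 2 stops brighter from the shutter speed: 1/2 → 1 → 2.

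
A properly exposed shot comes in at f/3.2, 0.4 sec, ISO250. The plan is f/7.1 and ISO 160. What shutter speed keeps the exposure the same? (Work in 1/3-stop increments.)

3.2 s

Aperture: f/3.2 → f/3.5 → f/4 → f/4.5 → f/5 → f/5.6 → f/6.3 → f/7.1 — 2 1/3 stops stopped down (darker).
ISO: 250 → 200 → 160 — 2/3 stop dropped (darker).
Net change so far: 3 stops darker. Offset with the shutter speed: 0.4 → 0.5 → 0.6 → 0.8 → 1 → 1.3 → 1.6 → 2 → 2.5 → 3.2.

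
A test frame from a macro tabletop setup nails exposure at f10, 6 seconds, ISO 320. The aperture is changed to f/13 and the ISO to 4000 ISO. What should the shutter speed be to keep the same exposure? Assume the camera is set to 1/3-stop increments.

0.8 s

Aperture: f/10 → f/11 → f/13 — 2/3 stop narrower (darker).
ISO: 320 → 400 → 500 → 640 → 800 → 1000 → 1250 → 1600 → 2000 → 2500 → 3200 → 4000 — 3 2/3 stops higher (brighter).
Net change so far: 3 stops brighter. Offset with the shutter speed: 6 → 5 → 4 → 3.2 → 2.5 → 2 → 1.6 → 1.3 → 1 → 0.8.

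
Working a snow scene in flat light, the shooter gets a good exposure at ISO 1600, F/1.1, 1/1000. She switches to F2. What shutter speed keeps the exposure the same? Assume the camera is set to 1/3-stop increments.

Aperture: f/1.1 → f/1.2 → f/1.4 → f/1.6 → f/1.8 → f/2 — 1 2/3 stops stopped down (darker).
Need 1 2/3 stops brighter from the shutter speed: 1/1000 → 1/800 → 1/640 → 1/500 → 1/400 → 1/320.

1/320s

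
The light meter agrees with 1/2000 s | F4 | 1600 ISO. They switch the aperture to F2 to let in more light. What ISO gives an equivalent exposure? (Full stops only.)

ISO 400

Aperture: f/4 → f/2.8 → f/2 — 2 stops wider (brighter).
Need 2 stops darker from the ISO: 1600 → 800 → 400.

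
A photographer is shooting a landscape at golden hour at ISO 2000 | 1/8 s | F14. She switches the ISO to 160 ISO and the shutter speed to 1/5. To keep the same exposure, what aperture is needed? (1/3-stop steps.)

ISO: 2000 → 1600 → 1250 → 1000 → 800 → 640 → 500 → 400 → 320 → 250 → 200 → 160 — 3 2/3 stops dropped (darker).
Shutter speed: 1/8 → 1/6 → 1/5 — 2/3 stop longer (brighter).
Net change so far: 3 stops darker. Offset with the aperture: f/14 → f/13 → f/11 → f/10 → f/9 → f/8 → f/7.1 → f/6.3 → f/5.6 → f/5.

f/5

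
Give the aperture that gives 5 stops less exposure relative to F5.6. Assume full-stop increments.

f/32

Aperture: f/5.6 → f/8 → f/11 → f/16 → f/22 → f/32 — 5 stops smaller aperture (darker).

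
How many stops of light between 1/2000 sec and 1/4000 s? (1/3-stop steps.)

1 stop

1/2000 → 1/2500 → 1/3200 → 1/4000 — count the steps: 3 third-stops = 1 stop.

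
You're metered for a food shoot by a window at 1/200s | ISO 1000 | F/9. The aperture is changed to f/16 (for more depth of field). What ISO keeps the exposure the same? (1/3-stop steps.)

ISO 3200

Aperture: f/9 → f/10 → f/11 → f/13 → f/14 → f/16 — 1 2/3 stops smaller aperture (darker).
Need 1 2/3 stops brighter from the ISO: 1000 → 1250 → 1600 → 2000 → 2500 → 3200.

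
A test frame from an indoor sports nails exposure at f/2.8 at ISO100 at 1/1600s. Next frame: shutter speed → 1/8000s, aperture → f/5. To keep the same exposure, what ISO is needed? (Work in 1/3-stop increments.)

ISO 1600

Shutter speed: 1/1600 → 1/2000 → 1/2500 → 1/3200 → 1/4000 → 1/5000 → 1/6400 → 1/8000 — 2 1/3 stops faster (darker).
Aperture: f/2.8 → f/3.2 → f/3.5 → f/4 → f/4.5 → f/5 — 1 2/3 stops smaller aperture (darker).
Net change so far: 4 stops darker. Offset with the ISO: 100 → 125 → 160 → 200 → 250 → 320 → 400 → 500 → 640 → 800 → 1000 → 1250 → 1600.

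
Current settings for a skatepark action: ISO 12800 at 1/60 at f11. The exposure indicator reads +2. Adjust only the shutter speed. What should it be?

1/250s

Overexposed by 2 stops → need 2 stops darker.
Shutter speed: 1/60 → 1/125 → 1/250.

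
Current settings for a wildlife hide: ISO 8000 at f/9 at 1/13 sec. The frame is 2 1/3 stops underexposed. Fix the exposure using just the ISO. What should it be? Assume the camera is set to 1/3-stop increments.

Underexposed by 2 1/3 stops → need 2 1/3 stops brighter.
ISO: 8000 → 10000 → 12800 → 16000 → 20000 → 25600 → 32000 → 40000.

ISO 40000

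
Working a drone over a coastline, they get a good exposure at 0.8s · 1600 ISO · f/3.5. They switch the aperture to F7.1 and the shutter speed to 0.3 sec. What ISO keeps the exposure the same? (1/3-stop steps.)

ISO 16000

Aperture: f/3.5 → f/4 → f/4.5 → f/5 → f/5.6 → f/6.3 → f/7.1 — 2 stops smaller aperture (darker).
Shutter speed: 0.8 → 0.6 → 0.5 → 0.4 → 0.3 — 1 1/3 stops faster (darker).
Net change so far: 3 1/3 stops darker. Offset with the ISO: 1600 → 2000 → 2500 → 3200 → 4000 → 5000 → 6400 → 8000 → 10000 → 12800 → 16000.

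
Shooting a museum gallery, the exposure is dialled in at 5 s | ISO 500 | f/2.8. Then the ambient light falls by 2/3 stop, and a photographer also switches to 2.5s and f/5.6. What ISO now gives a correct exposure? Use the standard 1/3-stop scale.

Scene light: 2/3 stop darker.
Shutter speed: 5 → 4 → 3.2 → 2.5 — 1 stop faster (darker).
Aperture: f/2.8 → f/3.2 → f/3.5 → f/4 → f/4.5 → f/5 → f/5.6 — 2 stops smaller aperture (darker).
Net so far: 3 2/3 stops darker. ISO: 500 → 640 → 800 → 1000 → 1250 → 1600 → 2000 → 2500 → 3200 → 4000 → 5000 → 6400.

ISO 6400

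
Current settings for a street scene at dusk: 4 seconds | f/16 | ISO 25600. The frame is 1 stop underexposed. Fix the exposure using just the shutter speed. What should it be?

Underexposed by 1 stop → need 1 stop brighter.
Shutter speed: 4 → 8.

8 s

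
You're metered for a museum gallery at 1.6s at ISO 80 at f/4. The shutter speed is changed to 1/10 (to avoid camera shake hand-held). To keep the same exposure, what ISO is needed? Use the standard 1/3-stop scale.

Shutter speed: 1.6 → 1.3 → 1 → 0.8 → 0.6 → 0.5 → 0.4 → 0.3 → 1/4 → 1/5 → 1/6 → 1/8 → 1/10 — 4 stops shorter (darker).
Need 4 stops brighter from the ISO: 80 → 100 → 125 → 160 → 200 → 250 → 320 → 400 → 500 → 640 → 800 → 1000 → 1250.

ISO 1250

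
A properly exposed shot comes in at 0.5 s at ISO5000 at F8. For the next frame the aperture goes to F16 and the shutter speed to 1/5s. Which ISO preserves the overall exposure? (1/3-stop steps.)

Aperture: f/8 → f/9 → f/10 → f/11 → f/13 → f/14 → f/16 — 2 stops narrower (darker).
Shutter speed: 0.5 → 0.4 → 0.3 → 1/4 → 1/5 — 1 1/3 stops shorter (darker).
Net change so far: 3 1/3 stops darker. Offset with the ISO: 5000 → 6400 → 8000 → 10000 → 12800 → 16000 → 20000 → 25600 → 32000 → 40000 → 51200.

ISO 51200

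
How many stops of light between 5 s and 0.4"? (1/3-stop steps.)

5 → 4 → 3.2 → 2.5 → 2 → 1.6 → 1.3 → 1 → 0.8 → 0.6 → 0.5 → 0.4 — count the steps: 11 third-stops = 3 2/3 stops.

3 2/3 stops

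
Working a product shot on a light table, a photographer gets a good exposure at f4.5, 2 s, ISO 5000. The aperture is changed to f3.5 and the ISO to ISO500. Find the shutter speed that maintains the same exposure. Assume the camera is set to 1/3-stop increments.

13 s

Aperture: f/4.5 → f/4 → f/3.5 — 2/3 stop larger aperture (brighter).
ISO: 5000 → 4000 → 3200 → 2500 → 2000 → 1600 → 1250 → 1000 → 800 → 640 → 500 — 3 1/3 stops lower (darker).
Net change so far: 2 2/3 stops darker. Offset with the shutter speed: 2 → 2.5 → 3.2 → 4 → 5 → 6 → 8 → 10 → 13.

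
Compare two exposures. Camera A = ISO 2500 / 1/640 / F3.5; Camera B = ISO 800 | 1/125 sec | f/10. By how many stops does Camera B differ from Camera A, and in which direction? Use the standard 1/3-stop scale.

Aperture: f/3.5 → f/4 → f/4.5 → f/5 → f/5.6 → f/6.3 → f/7.1 → f/8 → f/9 → f/10 — 3 stops narrower (darker).
Shutter speed: 1/640 → 1/500 → 1/400 → 1/320 → 1/250 → 1/200 → 1/160 → 1/125 — 2 1/3 stops longer (brighter).
ISO: 2500 → 2000 → 1600 → 1250 → 1000 → 800 — 1 2/3 stops dropped (darker).
Net: −3 +2 1/3 −1 2/3 = −2 1/3 stops.

2 1/3 stops darker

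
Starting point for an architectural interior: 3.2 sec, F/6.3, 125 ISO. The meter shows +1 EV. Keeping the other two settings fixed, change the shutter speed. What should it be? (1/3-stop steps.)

Overexposed by 1 stop → need 1 stop darker.
Shutter speed: 3.2 → 2.5 → 2 → 1.6.

1.6 s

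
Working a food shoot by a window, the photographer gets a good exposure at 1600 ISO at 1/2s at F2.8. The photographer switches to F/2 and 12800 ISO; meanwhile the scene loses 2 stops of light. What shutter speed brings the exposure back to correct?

Scene light: 2 stops darker.
Aperture: f/2.8 → f/2 — 1 stop opened up (brighter).
ISO: 1600 → 3200 → 6400 → 12800 — 3 stops raised (brighter).
Net so far: 2 stops brighter. Shutter speed: 1/2 → 1/4 → 1/8.

1/8s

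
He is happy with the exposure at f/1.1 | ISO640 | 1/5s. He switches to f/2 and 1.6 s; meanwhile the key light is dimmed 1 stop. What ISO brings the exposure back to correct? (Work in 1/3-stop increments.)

ISO 500

Scene light: 1 stop darker.
Aperture: f/1.1 → f/1.2 → f/1.4 → f/1.6 → f/1.8 → f/2 — 1 2/3 stops stopped down (darker).
Shutter speed: 1/5 → 1/4 → 0.3 → 0.4 → 0.5 → 0.6 → 0.8 → 1 → 1.3 → 1.6 — 3 stops slower (brighter).
Net so far: 1/3 stop brighter. ISO: 640 → 500.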